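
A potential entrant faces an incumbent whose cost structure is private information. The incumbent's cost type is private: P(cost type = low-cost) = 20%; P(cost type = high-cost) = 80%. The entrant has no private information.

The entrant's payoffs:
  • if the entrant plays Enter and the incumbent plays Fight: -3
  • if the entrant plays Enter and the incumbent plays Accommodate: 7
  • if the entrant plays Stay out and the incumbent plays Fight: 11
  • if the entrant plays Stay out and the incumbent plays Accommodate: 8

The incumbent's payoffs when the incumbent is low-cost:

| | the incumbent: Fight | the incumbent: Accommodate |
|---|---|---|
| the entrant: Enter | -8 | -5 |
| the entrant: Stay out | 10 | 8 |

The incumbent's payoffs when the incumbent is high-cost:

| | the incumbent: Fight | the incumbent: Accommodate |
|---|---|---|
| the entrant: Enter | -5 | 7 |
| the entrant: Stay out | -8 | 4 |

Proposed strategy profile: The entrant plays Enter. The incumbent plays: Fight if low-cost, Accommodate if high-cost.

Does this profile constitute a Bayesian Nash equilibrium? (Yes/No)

No

The entrant plays Enter: E[Enter] = 0.2·(-3) + 0.8·(7) = 5; E[Stay out] = 8.6. Not best-responding. ✗
The incumbent (cost type low-cost), facing Enter: Fight gives -8, Accommodate gives -5. Proposed Fight is not best — profitable deviation exists. ✗
The incumbent (cost type high-cost), facing Enter: Fight gives -5, Accommodate gives 7. Proposed Accommodate is best. ✓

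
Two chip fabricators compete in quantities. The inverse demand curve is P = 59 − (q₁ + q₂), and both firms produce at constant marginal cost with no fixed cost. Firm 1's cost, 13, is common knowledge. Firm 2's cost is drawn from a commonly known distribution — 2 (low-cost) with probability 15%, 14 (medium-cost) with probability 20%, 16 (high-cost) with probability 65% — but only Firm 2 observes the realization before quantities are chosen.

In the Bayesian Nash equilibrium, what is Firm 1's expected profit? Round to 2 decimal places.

Type-c best response for Firm 2: q₂(c) = (59 − c)/2 − q₁/2.
Firm 1 maximizes expected profit; its first-order condition is 59 − 2q₁ − E[q₂] − 13 = 0.
Substituting E[q₂] and solving: E[c₂] = 13.5, so q₁ = (59 − 2·13 + 13.5)/3 = 15.5.
E[P] = 59 − (q₁ + E[q₂]) = 28.5; Firm 1's expected profit = (E[P] − 13)·q₁ = (28.5 − 13)·15.5 = 240.25.

240.25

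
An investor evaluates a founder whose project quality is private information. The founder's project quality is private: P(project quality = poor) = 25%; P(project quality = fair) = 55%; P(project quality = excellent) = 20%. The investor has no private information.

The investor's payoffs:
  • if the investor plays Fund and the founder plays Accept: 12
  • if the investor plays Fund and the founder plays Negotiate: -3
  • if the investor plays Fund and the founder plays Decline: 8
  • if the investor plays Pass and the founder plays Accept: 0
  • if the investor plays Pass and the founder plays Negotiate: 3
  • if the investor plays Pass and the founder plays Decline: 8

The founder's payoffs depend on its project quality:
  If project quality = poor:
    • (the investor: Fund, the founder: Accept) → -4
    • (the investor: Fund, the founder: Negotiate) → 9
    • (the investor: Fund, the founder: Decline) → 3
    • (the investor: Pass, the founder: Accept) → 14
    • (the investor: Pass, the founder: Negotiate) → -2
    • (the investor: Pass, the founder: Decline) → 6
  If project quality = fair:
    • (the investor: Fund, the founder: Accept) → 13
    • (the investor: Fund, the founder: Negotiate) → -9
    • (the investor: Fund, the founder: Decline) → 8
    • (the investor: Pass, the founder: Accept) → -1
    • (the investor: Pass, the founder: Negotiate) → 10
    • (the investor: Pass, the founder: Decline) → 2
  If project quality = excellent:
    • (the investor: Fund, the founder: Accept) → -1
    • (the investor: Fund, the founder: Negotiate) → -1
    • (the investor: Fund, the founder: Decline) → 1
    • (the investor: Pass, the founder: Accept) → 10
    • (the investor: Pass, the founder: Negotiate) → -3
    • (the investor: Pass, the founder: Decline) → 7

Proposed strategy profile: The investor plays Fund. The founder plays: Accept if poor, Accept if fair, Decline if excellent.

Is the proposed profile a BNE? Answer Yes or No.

No

The investor plays Fund: E[Fund] = 0.25·(12) + 0.55·(12) + 0.2·(8) = 11.2; E[Pass] = 1.6. Best-responding. ✓
The founder (project quality poor), facing Fund: Accept gives -4, Negotiate gives 9, Decline gives 3. Proposed Accept is not best — profitable deviation exists. ✗
The founder (project quality fair), facing Fund: Accept gives 13, Negotiate gives -9, Decline gives 8. Proposed Accept is best. ✓
The founder (project quality excellent), facing Fund: Accept gives -1, Negotiate gives -1, Decline gives 1. Proposed Decline is best. ✓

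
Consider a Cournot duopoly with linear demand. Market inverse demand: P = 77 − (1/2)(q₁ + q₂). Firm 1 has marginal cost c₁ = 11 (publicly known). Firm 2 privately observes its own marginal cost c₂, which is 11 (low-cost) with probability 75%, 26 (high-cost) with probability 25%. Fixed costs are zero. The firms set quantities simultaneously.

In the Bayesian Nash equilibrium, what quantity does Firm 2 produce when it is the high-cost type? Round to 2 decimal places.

27.75

Type-c best response for Firm 2: q₂(c) = (77 − c) − q₁/2.
Firm 1 maximizes expected profit; its first-order condition is 77 − q₁ − (1/2)E[q₂] − 11 = 0.
Substituting E[q₂] and solving: E[c₂] = 14.75, so q₁ = (77 − 2·11 + 14.75)/(3/2) = 46.5.
q₂(high-cost) = (77 − 26 − (1/2)·46.5) = 27.75.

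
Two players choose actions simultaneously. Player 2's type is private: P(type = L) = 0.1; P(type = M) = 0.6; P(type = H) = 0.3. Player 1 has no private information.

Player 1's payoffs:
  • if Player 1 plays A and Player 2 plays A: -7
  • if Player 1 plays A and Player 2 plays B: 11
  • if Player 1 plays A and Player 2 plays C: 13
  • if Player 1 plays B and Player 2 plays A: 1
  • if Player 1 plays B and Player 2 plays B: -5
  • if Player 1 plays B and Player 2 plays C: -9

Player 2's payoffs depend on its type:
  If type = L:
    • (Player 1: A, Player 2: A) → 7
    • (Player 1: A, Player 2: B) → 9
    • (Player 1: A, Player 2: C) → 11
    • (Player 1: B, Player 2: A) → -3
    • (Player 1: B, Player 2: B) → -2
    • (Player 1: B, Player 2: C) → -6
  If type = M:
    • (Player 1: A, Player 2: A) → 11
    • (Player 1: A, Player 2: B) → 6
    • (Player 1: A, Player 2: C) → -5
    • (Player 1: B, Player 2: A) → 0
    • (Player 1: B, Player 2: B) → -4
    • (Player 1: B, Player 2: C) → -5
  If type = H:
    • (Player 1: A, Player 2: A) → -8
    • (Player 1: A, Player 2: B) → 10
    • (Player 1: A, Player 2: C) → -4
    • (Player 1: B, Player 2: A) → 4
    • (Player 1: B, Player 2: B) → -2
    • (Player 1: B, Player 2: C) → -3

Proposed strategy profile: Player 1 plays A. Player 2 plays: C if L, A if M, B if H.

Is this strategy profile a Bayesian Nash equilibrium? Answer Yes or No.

Yes

Player 1 plays A: E[A] = 0.1·(13) + 0.6·(-7) + 0.3·(11) = 0.4; E[B] = -1.8. Best-responding. ✓
Player 2 (type L), facing A: A gives 7, B gives 9, C gives 11. Proposed C is best. ✓
Player 2 (type M), facing A: A gives 11, B gives 6, C gives -5. Proposed A is best. ✓
Player 2 (type H), facing A: A gives -8, B gives 10, C gives -4. Proposed B is best. ✓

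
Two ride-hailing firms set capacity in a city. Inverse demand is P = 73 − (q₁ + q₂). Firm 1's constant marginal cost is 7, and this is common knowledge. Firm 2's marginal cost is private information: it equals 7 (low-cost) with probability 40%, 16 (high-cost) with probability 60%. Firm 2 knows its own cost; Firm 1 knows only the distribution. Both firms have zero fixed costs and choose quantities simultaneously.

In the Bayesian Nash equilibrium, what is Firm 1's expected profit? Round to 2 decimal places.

566.44

Type-c best response for Firm 2: q₂(c) = (73 − c)/2 − q₁/2.
Firm 1 maximizes expected profit; its first-order condition is 73 − 2q₁ − E[q₂] − 7 = 0.
Substituting E[q₂] and solving: E[c₂] = 12.4, so q₁ = (73 − 2·7 + 12.4)/3 = 23.8.
E[P] = 73 − (q₁ + E[q₂]) = 30.8; Firm 1's expected profit = (E[P] − 7)·q₁ = (30.8 − 7)·23.8 = 566.44.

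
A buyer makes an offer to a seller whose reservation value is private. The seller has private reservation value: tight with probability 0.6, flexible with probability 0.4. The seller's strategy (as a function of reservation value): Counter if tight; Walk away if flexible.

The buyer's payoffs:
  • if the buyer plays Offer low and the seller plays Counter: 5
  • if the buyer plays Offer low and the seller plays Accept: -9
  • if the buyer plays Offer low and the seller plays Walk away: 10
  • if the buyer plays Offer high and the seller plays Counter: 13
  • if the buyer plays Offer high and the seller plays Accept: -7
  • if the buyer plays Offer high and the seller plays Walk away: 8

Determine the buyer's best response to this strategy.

E[Offer low] = 0.6·(5) + 0.4·(10) = 7
E[Offer high] = 0.6·(13) + 0.4·(8) = 11
Best response: Offer high (11 is the largest).

Offer high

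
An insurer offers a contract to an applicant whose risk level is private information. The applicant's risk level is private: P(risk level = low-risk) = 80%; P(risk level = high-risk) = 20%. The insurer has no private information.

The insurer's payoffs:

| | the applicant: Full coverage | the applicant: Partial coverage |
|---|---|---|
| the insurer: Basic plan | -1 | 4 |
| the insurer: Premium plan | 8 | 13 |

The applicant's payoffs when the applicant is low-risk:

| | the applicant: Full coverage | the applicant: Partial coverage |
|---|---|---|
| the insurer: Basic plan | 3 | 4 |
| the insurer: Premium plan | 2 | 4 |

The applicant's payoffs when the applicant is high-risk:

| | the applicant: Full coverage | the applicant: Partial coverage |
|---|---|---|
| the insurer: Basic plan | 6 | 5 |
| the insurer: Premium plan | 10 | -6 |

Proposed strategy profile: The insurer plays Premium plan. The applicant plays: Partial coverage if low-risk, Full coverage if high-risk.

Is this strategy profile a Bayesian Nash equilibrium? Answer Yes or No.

Yes

A profile is a BNE iff every type of every player is best-responding given beliefs about the other side.
The insurer plays Premium plan: E[Premium plan] = 0.8·(13) + 0.2·(8) = 12; E[Basic plan] = 3. Best-responding. ✓
The applicant (risk level low-risk), facing Premium plan: Full coverage gives 2, Partial coverage gives 4. Proposed Partial coverage is best. ✓
The applicant (risk level high-risk), facing Premium plan: Full coverage gives 10, Partial coverage gives -6. Proposed Full coverage is best. ✓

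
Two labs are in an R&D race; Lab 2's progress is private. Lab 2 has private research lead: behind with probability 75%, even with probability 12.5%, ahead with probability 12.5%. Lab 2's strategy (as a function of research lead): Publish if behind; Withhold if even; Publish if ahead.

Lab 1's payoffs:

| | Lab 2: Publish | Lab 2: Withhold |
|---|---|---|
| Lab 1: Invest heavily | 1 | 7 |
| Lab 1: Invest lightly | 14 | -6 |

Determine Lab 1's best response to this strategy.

E[Invest heavily] = 0.75·(1) + 0.125·(7) + 0.125·(1) = 1.75
E[Invest lightly] = 0.75·(14) + 0.125·(-6) + 0.125·(14) = 11.5
Best response: Invest lightly (11.5 is the largest).

Invest lightly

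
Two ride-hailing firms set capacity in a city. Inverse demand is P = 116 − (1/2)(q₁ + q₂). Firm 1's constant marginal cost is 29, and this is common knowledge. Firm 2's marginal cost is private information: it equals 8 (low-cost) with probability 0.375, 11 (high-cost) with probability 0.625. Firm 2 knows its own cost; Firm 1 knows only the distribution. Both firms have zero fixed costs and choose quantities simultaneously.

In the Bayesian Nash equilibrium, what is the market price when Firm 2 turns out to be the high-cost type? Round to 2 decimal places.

52.19

Firm 2 with cost c maximizes (116 − (1/2)(q₁+q₂) − c)·q₂, giving q₂(c) = (116 − c − (1/2)q₁).
E[c₂] = 0.375·8 + 0.625·11 = 9.875
Firm 1's FOC against E[q₂] yields q₁ = (116 − 2·29 + E[c₂])/(3/2) = (116 − 58 + 9.875)/(3/2) = 45.25.
q₂(high-cost) = 82.375, so P = 116 − (1/2)·(45.25 + 82.375) = 52.1875.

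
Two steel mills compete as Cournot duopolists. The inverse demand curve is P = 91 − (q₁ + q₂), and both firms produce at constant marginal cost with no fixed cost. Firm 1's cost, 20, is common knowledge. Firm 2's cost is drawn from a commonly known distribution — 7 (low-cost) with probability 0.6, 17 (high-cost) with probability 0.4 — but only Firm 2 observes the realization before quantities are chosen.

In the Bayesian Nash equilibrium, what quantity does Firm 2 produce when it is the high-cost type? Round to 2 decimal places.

26.67

Type-c best response for Firm 2: q₂(c) = (91 − c)/2 − q₁/2.
Firm 1 maximizes expected profit; its first-order condition is 91 − 2q₁ − E[q₂] − 20 = 0.
Substituting E[q₂] and solving: E[c₂] = 11, so q₁ = (91 − 2·20 + 11)/3 = 20.6667.
q₂(high-cost) = (91 − 17 − 20.6667)/2 = 26.6667.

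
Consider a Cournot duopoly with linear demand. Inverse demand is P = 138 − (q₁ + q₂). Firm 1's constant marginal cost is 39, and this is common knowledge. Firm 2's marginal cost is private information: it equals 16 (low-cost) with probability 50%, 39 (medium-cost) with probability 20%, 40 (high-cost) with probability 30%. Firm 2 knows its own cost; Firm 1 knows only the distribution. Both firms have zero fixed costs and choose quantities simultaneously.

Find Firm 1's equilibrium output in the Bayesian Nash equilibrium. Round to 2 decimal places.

Firm 2 with cost c maximizes (138 − (q₁+q₂) − c)·q₂, giving q₂(c) = (138 − c − q₁)/2.
E[c₂] = 0.5·16 + 0.2·39 + 0.3·40 = 27.8
Firm 1's FOC against E[q₂] yields q₁ = (138 − 2·39 + E[c₂])/3 = (138 − 78 + 27.8)/3 = 29.2667.

29.27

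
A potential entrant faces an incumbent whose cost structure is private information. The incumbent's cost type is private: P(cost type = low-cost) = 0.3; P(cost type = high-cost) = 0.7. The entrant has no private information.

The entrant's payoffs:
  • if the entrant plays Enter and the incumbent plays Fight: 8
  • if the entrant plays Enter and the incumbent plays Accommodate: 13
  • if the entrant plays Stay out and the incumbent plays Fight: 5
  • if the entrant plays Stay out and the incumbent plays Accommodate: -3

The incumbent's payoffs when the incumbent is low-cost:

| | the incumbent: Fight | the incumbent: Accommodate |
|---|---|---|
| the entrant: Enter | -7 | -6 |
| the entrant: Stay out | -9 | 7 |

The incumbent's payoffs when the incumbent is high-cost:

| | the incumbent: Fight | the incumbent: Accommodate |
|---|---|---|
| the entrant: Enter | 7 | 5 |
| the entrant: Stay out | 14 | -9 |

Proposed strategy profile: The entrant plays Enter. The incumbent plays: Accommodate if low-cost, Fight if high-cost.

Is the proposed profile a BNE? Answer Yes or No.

Yes

A profile is a BNE iff every type of every player is best-responding given beliefs about the other side.
The entrant plays Enter: E[Enter] = 0.3·(13) + 0.7·(8) = 9.5; E[Stay out] = 2.6. Best-responding. ✓
The incumbent (cost type low-cost), facing Enter: Fight gives -7, Accommodate gives -6. Proposed Accommodate is best. ✓
The incumbent (cost type high-cost), facing Enter: Fight gives 7, Accommodate gives 5. Proposed Fight is best. ✓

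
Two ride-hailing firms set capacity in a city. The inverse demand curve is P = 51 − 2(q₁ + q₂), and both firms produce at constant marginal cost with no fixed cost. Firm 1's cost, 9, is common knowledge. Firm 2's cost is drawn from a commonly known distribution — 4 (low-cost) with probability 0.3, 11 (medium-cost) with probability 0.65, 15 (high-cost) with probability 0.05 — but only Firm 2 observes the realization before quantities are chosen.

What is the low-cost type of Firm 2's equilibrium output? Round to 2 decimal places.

Type-c best response for Firm 2: q₂(c) = (51 − c)/4 − q₁/2.
Firm 1 maximizes expected profit; its first-order condition is 51 − 4q₁ − 2E[q₂] − 9 = 0.
Substituting E[q₂] and solving: E[c₂] = 9.1, so q₁ = (51 − 2·9 + 9.1)/6 = 7.01667.
q₂(low-cost) = (51 − 4 − 2·7.01667)/4 = 8.24167.

8.24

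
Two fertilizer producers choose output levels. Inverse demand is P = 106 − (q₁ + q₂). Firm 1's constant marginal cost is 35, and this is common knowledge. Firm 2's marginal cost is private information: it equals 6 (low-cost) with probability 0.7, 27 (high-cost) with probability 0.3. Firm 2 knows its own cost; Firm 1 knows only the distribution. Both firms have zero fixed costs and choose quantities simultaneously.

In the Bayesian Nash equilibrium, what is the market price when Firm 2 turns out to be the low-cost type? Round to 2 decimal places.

Each type of Firm 2 best-responds to q₁; Firm 1 best-responds to the expected q₂ over Firm 2's types.
Firm 2 with cost c maximizes (106 − (q₁+q₂) − c)·q₂, giving q₂(c) = (106 − c − q₁)/2.
E[c₂] = 0.7·6 + 0.3·27 = 12.3
Firm 1's FOC against E[q₂] yields q₁ = (106 − 2·35 + E[c₂])/3 = (106 − 70 + 12.3)/3 = 16.1.
q₂(low-cost) = 41.95, so P = 106 − (16.1 + 41.95) = 47.95.

47.95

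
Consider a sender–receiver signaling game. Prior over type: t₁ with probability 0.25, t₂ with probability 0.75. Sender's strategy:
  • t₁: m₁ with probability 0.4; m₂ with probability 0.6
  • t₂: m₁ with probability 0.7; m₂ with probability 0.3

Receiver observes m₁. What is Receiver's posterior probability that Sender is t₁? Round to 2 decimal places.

0.16

P(m₁) = 0.25·0.4 + 0.75·0.7 = 0.625
P(t₁ | m₁) = (0.25·0.4) / 0.625 = 0.1 / 0.625 = 0.16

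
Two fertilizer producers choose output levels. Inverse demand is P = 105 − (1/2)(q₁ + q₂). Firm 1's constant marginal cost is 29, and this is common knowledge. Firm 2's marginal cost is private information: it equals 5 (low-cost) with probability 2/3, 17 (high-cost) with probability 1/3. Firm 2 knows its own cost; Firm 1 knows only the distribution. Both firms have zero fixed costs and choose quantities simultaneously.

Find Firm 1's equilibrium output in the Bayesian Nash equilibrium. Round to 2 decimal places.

37.33

Each type of Firm 2 best-responds to q₁; Firm 1 best-responds to the expected q₂ over Firm 2's types.
Firm 2 with cost c maximizes (105 − (1/2)(q₁+q₂) − c)·q₂, giving q₂(c) = (105 − c − (1/2)q₁).
E[c₂] = 2/3·5 + 1/3·17 = 9
Firm 1's FOC against E[q₂] yields q₁ = (105 − 2·29 + E[c₂])/(3/2) = (105 − 58 + 9)/(3/2) = 37.3333.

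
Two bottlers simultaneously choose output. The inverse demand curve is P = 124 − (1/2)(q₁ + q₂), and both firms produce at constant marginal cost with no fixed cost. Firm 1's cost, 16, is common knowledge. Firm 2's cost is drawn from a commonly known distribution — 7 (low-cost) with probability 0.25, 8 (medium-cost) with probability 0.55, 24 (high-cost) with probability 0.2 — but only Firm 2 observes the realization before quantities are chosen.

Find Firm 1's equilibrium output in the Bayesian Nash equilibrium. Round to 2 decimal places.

Type-c best response for Firm 2: q₂(c) = (124 − c) − q₁/2.
Firm 1 maximizes expected profit; its first-order condition is 124 − q₁ − (1/2)E[q₂] − 16 = 0.
Substituting E[q₂] and solving: E[c₂] = 10.95, so q₁ = (124 − 2·16 + 10.95)/(3/2) = 68.6333.

68.63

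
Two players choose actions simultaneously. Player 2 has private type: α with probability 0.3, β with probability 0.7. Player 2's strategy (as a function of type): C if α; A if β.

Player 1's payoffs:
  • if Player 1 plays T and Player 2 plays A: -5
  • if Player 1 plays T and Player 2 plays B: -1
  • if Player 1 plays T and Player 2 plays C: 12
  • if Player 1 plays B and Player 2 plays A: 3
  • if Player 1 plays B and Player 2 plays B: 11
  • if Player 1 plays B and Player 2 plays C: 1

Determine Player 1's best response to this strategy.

B

E[T] = 0.3·(12) + 0.7·(-5) = 0.1
E[B] = 0.3·(1) + 0.7·(3) = 2.4
Best response: B (2.4 is the largest).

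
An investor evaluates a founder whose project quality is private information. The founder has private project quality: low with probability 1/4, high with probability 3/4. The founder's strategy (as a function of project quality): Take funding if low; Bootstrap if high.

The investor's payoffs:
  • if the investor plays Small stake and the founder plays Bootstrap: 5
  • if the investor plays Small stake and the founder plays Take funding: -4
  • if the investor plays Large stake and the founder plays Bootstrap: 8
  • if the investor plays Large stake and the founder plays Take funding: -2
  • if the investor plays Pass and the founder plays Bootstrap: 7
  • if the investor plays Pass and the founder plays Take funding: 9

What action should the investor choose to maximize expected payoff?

Pass

E[Small stake] = 1/4·(-4) + 3/4·(5) = 11/4
E[Large stake] = 1/4·(-2) + 3/4·(8) = 11/2
E[Pass] = 1/4·(9) + 3/4·(7) = 15/2
Best response: Pass (15/2 is the largest).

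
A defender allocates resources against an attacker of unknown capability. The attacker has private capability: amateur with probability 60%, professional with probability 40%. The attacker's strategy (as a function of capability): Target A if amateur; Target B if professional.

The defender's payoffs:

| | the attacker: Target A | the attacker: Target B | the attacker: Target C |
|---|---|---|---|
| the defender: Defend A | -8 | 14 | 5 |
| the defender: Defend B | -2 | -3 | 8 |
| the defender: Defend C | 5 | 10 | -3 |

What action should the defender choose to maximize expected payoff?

E[Defend A] = 0.6·(-8) + 0.4·(14) = 0.8
E[Defend B] = 0.6·(-2) + 0.4·(-3) = -2.4
E[Defend C] = 0.6·(5) + 0.4·(10) = 7
Best response: Defend C (7 is the largest).

Defend C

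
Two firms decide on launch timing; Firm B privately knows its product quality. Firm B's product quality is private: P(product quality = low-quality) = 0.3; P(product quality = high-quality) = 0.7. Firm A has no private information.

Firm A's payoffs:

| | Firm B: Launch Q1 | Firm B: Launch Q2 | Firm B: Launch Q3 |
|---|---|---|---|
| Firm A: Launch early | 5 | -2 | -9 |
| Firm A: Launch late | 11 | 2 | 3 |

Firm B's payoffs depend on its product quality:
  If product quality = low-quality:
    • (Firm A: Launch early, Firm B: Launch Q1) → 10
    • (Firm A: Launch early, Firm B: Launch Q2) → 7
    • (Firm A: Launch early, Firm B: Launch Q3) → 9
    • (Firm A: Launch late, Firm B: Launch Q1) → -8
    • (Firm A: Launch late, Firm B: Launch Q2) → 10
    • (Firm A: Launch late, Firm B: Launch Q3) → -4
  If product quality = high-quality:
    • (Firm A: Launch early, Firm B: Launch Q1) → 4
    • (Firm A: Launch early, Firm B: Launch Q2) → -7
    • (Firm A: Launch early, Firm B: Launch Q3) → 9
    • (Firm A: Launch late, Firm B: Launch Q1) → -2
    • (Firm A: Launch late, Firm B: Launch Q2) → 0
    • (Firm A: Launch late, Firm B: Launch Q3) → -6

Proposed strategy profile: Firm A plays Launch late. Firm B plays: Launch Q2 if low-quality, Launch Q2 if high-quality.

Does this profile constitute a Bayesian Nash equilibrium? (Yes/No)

A profile is a BNE iff every type of every player is best-responding given beliefs about the other side.
Firm A plays Launch late: E[Launch late] = 0.3·(2) + 0.7·(2) = 2; E[Launch early] = -2. Best-responding. ✓
Firm B (product quality low-quality), facing Launch late: Launch Q1 gives -8, Launch Q2 gives 10, Launch Q3 gives -4. Proposed Launch Q2 is best. ✓
Firm B (product quality high-quality), facing Launch late: Launch Q1 gives -2, Launch Q2 gives 0, Launch Q3 gives -6. Proposed Launch Q2 is best. ✓

Yes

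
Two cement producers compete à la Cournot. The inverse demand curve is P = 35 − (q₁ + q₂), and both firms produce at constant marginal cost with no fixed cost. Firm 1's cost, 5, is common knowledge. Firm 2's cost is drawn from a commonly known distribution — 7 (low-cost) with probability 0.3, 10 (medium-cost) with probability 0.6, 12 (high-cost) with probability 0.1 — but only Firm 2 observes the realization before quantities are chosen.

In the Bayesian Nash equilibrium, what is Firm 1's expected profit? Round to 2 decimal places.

130.72

Type-c best response for Firm 2: q₂(c) = (35 − c)/2 − q₁/2.
Firm 1 maximizes expected profit; its first-order condition is 35 − 2q₁ − E[q₂] − 5 = 0.
Substituting E[q₂] and solving: E[c₂] = 9.3, so q₁ = (35 − 2·5 + 9.3)/3 = 11.4333.
E[P] = 35 − (q₁ + E[q₂]) = 16.4333; Firm 1's expected profit = (E[P] − 5)·q₁ = (16.4333 − 5)·11.4333 = 130.721.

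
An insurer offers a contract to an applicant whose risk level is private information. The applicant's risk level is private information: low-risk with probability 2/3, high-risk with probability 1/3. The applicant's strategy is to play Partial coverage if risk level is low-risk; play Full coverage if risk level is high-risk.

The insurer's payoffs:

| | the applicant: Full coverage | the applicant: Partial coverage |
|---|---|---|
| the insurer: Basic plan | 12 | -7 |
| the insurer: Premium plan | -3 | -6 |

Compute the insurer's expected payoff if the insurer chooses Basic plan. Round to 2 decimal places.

-0.67

Take the expectation over the applicant's risk level, weighting each type's action by its prior probability.
E[Basic plan] = 2/3·(-7) + 1/3·12 = (-14/3) + 4 = -2/3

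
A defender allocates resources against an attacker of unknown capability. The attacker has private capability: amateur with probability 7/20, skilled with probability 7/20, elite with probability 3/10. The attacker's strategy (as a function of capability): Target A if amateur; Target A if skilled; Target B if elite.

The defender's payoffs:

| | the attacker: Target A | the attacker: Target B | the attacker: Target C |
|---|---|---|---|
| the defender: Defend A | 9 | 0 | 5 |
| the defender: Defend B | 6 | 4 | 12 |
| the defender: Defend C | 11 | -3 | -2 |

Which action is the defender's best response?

Defend C

E[Defend A] = 7/20·(9) + 7/20·(9) + 3/10·(0) = 63/10
E[Defend B] = 7/20·(6) + 7/20·(6) + 3/10·(4) = 27/5
E[Defend C] = 7/20·(11) + 7/20·(11) + 3/10·(-3) = 34/5
Best response: Defend C (34/5 is the largest).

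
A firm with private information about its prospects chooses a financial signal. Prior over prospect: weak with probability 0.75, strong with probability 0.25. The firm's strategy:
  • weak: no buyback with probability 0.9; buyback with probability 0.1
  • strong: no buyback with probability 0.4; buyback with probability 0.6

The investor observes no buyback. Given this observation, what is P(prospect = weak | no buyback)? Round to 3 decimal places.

0.871

P(no buyback) = 0.75·0.9 + 0.25·0.4 = 0.775
P(weak | no buyback) = (0.75·0.9) / 0.775 = 0.675 / 0.775 = 0.870968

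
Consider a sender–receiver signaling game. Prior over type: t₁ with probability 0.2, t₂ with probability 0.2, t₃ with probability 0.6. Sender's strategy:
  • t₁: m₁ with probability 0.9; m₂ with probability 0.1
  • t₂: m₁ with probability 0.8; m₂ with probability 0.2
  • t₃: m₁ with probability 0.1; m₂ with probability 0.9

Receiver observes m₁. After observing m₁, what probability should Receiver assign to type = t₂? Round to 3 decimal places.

P(m₁) = 0.2·0.9 + 0.2·0.8 + 0.6·0.1 = 0.4
P(t₂ | m₁) = (0.2·0.8) / 0.4 = 0.16 / 0.4 = 0.4

0.400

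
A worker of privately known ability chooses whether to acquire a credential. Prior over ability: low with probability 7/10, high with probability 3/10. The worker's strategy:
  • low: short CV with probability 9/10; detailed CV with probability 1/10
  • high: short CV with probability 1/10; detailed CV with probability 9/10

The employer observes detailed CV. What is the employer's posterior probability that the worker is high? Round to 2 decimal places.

0.79

P(detailed CV) = (7/10)·(1/10) + (3/10)·(9/10) = 17/50
P(high | detailed CV) = ((3/10)·(9/10)) / (17/50) = (27/100) / (17/50) = 27/34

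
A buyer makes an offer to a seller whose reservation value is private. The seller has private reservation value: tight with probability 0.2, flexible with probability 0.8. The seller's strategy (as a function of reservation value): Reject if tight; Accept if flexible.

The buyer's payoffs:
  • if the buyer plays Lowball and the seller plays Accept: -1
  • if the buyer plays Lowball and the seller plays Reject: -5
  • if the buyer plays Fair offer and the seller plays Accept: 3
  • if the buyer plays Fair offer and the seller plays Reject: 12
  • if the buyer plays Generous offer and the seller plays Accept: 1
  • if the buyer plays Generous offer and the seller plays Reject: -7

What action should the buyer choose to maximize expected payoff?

E[Lowball] = 0.2·(-5) + 0.8·(-1) = -1.8
E[Fair offer] = 0.2·(12) + 0.8·(3) = 4.8
E[Generous offer] = 0.2·(-7) + 0.8·(1) = -0.6
Best response: Fair offer (4.8 is the largest).

Fair offer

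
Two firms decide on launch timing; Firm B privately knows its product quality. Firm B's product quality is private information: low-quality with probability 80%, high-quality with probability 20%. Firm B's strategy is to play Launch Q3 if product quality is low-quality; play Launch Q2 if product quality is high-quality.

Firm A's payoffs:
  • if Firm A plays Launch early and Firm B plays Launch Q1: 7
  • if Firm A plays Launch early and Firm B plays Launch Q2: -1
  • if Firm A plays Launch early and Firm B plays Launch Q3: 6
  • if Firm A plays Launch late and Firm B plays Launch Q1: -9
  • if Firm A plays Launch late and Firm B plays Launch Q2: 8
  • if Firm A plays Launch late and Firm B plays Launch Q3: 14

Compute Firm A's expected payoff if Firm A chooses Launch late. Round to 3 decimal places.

Take the expectation over Firm B's product quality, weighting each type's action by its prior probability.
E[Launch late] = 0.8·14 + 0.2·8 = 11.2 + 1.6 = 12.8

12.800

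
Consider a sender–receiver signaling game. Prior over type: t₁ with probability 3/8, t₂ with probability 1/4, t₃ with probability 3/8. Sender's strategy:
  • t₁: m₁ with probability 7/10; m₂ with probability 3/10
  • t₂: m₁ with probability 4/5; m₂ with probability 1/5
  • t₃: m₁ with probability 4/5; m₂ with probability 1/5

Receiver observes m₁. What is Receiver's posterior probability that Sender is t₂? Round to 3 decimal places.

0.262

P(m₁) = (3/8)·(7/10) + (1/4)·(4/5) + (3/8)·(4/5) = 61/80
P(t₂ | m₁) = ((1/4)·(4/5)) / (61/80) = (1/5) / (61/80) = 16/61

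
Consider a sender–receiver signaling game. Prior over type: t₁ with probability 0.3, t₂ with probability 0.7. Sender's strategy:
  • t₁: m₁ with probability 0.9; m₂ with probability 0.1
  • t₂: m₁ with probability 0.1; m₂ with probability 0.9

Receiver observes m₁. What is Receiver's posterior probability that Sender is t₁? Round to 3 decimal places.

0.794

P(m₁) = 0.3·0.9 + 0.7·0.1 = 0.34
P(t₁ | m₁) = (0.3·0.9) / 0.34 = 0.27 / 0.34 = 0.794118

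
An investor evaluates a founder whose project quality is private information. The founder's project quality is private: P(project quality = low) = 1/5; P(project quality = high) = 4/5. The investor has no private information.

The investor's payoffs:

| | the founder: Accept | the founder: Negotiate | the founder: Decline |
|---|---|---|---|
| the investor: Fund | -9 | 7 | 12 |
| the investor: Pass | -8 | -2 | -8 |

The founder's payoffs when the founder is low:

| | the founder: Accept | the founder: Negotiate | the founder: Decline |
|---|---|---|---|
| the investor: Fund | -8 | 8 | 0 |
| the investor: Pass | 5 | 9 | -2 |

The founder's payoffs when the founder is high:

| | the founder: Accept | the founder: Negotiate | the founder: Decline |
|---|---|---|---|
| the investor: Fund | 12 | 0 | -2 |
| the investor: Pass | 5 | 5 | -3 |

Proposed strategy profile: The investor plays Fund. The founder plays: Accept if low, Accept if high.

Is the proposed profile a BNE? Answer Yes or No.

No

The investor plays Fund: E[Fund] = 1/5·(-9) + 4/5·(-9) = -9; E[Pass] = -8. Not best-responding. ✗
The founder (project quality low), facing Fund: Accept gives -8, Negotiate gives 8, Decline gives 0. Proposed Accept is not best — profitable deviation exists. ✗
The founder (project quality high), facing Fund: Accept gives 12, Negotiate gives 0, Decline gives -2. Proposed Accept is best. ✓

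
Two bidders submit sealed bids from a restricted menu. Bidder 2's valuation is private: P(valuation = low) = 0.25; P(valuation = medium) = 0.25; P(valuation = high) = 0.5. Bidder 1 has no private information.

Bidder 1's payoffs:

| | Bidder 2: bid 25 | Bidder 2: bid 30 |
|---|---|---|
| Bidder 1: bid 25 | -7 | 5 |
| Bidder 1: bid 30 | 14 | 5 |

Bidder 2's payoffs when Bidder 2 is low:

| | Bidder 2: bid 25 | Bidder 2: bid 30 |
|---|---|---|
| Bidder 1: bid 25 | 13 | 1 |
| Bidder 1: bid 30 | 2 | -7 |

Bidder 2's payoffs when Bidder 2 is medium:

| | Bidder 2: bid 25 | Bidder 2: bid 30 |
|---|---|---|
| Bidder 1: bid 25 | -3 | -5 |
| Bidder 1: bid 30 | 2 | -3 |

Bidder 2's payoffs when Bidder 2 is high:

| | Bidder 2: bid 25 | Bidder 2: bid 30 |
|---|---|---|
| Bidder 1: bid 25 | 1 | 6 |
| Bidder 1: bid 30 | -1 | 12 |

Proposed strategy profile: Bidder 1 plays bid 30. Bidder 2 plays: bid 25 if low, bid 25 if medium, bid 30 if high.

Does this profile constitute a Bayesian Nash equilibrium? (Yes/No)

Yes

Bidder 1 plays bid 30: E[bid 30] = 0.25·(14) + 0.25·(14) + 0.5·(5) = 9.5; E[bid 25] = -1. Best-responding. ✓
Bidder 2 (valuation low), facing bid 30: bid 25 gives 2, bid 30 gives -7. Proposed bid 25 is best. ✓
Bidder 2 (valuation medium), facing bid 30: bid 25 gives 2, bid 30 gives -3. Proposed bid 25 is best. ✓
Bidder 2 (valuation high), facing bid 30: bid 25 gives -1, bid 30 gives 12. Proposed bid 30 is best. ✓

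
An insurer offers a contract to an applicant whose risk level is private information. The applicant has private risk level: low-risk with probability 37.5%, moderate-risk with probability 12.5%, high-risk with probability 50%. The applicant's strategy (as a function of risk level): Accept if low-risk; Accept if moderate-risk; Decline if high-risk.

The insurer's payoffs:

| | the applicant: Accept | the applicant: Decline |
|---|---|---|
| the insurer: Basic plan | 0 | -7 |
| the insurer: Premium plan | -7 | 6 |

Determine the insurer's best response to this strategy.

E[Basic plan] = 0.375·(0) + 0.125·(0) + 0.5·(-7) = -3.5
E[Premium plan] = 0.375·(-7) + 0.125·(-7) + 0.5·(6) = -0.5
Best response: Premium plan (-0.5 is the largest).

Premium plan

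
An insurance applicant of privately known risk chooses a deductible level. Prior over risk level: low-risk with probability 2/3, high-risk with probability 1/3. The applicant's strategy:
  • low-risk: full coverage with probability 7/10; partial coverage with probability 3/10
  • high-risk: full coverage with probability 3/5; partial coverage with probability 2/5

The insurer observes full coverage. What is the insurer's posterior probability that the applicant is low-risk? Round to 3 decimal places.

0.700

P(full coverage) = (2/3)·(7/10) + (1/3)·(3/5) = 2/3
P(low-risk | full coverage) = ((2/3)·(7/10)) / (2/3) = (7/15) / (2/3) = 7/10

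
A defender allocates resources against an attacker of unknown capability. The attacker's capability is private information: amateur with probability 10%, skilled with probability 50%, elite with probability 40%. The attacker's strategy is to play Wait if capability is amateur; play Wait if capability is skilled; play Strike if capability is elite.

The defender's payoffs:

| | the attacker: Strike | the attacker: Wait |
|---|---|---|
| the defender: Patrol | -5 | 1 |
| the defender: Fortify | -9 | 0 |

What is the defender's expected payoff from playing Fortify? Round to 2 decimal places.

-3.60

Take the expectation over the attacker's capability, weighting each type's action by its prior probability.
E[Fortify] = 0.1·0 + 0.5·0 + 0.4·(-9) = 0 + 0 + (-3.6) = -3.6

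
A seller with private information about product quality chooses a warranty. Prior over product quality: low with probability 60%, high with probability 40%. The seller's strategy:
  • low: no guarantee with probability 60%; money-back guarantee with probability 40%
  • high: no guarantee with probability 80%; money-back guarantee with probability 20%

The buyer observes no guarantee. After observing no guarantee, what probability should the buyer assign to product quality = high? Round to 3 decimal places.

P(no guarantee) = 0.6·0.6 + 0.4·0.8 = 0.68
P(high | no guarantee) = (0.4·0.8) / 0.68 = 0.32 / 0.68 = 0.470588

0.471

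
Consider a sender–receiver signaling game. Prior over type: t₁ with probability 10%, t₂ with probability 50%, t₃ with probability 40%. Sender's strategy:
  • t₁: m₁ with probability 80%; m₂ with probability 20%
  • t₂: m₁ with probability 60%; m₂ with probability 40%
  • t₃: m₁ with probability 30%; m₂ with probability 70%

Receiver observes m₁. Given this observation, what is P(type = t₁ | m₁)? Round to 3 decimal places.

0.160

P(m₁) = 0.1·0.8 + 0.5·0.6 + 0.4·0.3 = 0.5
P(t₁ | m₁) = (0.1·0.8) / 0.5 = 0.08 / 0.5 = 0.16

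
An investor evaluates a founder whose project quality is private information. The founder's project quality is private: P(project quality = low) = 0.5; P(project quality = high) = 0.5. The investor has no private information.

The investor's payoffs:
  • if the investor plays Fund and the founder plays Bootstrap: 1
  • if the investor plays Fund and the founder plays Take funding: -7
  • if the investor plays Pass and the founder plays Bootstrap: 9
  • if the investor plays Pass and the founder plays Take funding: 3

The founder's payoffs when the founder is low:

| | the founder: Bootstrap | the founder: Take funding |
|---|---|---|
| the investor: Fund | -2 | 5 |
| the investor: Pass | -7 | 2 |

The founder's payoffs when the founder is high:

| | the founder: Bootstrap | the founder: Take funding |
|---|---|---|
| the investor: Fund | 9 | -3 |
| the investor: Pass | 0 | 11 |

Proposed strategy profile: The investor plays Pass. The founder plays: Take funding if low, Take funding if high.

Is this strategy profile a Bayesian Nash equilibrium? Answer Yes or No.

The investor plays Pass: E[Pass] = 0.5·(3) + 0.5·(3) = 3; E[Fund] = -7. Best-responding. ✓
The founder (project quality low), facing Pass: Bootstrap gives -7, Take funding gives 2. Proposed Take funding is best. ✓
The founder (project quality high), facing Pass: Bootstrap gives 0, Take funding gives 11. Proposed Take funding is best. ✓

Yes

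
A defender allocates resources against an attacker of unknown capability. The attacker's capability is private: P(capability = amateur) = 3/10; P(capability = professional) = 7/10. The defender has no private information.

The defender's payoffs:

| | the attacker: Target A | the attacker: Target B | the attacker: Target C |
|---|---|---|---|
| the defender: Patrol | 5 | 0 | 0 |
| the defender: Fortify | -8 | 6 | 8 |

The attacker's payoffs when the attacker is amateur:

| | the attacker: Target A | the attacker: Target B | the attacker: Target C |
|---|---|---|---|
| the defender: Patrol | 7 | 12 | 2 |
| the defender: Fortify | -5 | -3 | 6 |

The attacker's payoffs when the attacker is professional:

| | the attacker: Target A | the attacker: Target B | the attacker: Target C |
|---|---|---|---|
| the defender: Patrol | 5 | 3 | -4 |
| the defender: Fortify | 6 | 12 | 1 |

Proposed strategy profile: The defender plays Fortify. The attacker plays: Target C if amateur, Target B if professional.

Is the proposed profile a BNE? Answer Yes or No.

Yes

A profile is a BNE iff every type of every player is best-responding given beliefs about the other side.
The defender plays Fortify: E[Fortify] = 3/10·(8) + 7/10·(6) = 33/5; E[Patrol] = 0. Best-responding. ✓
The attacker (capability amateur), facing Fortify: Target A gives -5, Target B gives -3, Target C gives 6. Proposed Target C is best. ✓
The attacker (capability professional), facing Fortify: Target A gives 6, Target B gives 12, Target C gives 1. Proposed Target B is best. ✓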